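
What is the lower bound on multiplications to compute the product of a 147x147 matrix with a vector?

A 147x147 matrix-vector product has 147 inner products of length 147. Output depends on all 147^2 = 21609 matrix entries. At least 21609 multiplications needed.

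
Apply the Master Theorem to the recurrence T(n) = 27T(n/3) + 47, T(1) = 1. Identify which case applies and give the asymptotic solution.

a=27, b=3, f(n)=47.
log_3(27) = 3 > 0.
Since f(n) = O(n^0) is polynomially smaller than n^3, Case 1 applies.
T(n) = Theta(n^3).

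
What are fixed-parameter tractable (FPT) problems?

A problem parameterized by k is FPT if it can be solved in time f(k) * n^O(1), where f is any computable function of k alone. Vertex Cover parameterized by solution size k is FPT: O(2^k * n). The W-hierarchy (W[1], W[2], ...) classifies parameterized problems by hardness; Clique parameterized by clique size is W[1]-complete.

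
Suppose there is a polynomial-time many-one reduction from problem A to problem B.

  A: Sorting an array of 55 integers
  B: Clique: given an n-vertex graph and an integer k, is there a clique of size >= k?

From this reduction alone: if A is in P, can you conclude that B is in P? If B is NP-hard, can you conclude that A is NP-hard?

A poly-time reduction A <=_p B transfers tractability DOWN (B easy => A easy) and hardness UP (A hard => B hard), not the reverse.
From A in P, the reduction alone does NOT give B in P: any problem in P trivially reduces to SAT, yet SAT is not known to be in P.
From B NP-hard, the reduction alone does NOT give A NP-hard: again, easy problems reduce to hard ones.
(Here in fact A is P and B is NP-complete.)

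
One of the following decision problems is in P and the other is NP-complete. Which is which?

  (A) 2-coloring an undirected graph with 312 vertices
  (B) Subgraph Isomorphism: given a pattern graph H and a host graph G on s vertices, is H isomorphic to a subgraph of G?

(A) is P: 2-coloring is bipartiteness testing via BFS, O(V+E).
(B) is NP-complete: generalizes Clique and Hamiltonian Path (pattern size is part of the input).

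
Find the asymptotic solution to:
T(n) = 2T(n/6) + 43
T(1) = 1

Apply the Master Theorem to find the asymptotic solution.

a=2, b=6, f(n)=43. log_6(2) = 0.3869. Case 1 of Master Theorem: T(n) = O(n^0.3869).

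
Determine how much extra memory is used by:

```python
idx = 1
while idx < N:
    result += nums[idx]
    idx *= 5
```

Space complexity: O(1).
Only a constant amount of auxiliary storage is used; nothing grows with n.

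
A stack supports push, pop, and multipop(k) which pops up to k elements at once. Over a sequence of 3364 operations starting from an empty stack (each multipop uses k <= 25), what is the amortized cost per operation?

Each element is pushed exactly once and popped at most once (whether by pop or as part of a multipop). So the total number of individual pops over the whole sequence is at most the number of pushes, which is at most 3364. Total work <= 2 * 3364, hence O(1) amortized per operation.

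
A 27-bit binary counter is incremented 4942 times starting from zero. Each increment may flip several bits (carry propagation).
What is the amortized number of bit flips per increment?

Bit i flips on every 2^i-th increment, so over 4942 increments bit i flips floor(4942/2^i) times. Summing over i: total flips < 2 * 4942. Amortized: < 2 = O(1) per increment.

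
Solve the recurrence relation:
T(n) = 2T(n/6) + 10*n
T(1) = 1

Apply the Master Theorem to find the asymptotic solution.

a=2, b=6, f(n)=10*n. log_6(2) = 0.3869 < 1. Case 3: T(n) = O(n).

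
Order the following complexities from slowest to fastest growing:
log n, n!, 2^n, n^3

Ordered by growth rate: log n < n^3 < 2^n < n!.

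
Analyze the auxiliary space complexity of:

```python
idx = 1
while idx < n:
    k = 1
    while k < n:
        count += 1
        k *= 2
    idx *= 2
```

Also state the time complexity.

Space complexity: O(1).
Only a constant amount of auxiliary storage is used; nothing grows with n.
Time complexity: O(log^2 n).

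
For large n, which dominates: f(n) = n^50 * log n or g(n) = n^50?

f(n) = n^50 * log n grows faster: extra log n factor -> infinity.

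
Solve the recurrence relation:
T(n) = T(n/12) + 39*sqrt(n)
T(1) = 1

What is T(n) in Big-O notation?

Each level contributes sqrt(n/12^k). Geometric series with ratio 1/sqrt(12) < 1 sums to O(sqrt(n)).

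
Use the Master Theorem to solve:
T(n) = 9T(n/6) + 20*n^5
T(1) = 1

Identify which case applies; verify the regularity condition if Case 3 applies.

a=9, b=6, f(n)=20*n^5.
log_6(9) = 1.226 < 5.
f(n) = Omega(n^(1.226+epsilon)) for some epsilon > 0, so Case 3 is the candidate.
Regularity: a*f(n/b) = 9*20*(n/6)^5 = (9/7776)*20*n^5 <= c*f(n) with c = 9/7776 < 1. Satisfied.
Case 3: T(n) = Theta(n^5).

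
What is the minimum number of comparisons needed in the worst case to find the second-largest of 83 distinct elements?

Lower bound: finding the max needs 83-1 comparisons. By the adversary weight-doubling argument, the max must personally win >= ceil(log_2(83)) = 7 comparisons; the 2nd-largest is among those 7 losers, needing 7-1 more comparisons. Total >= 83-1 + 7-1 = 88. A balanced knockout tournament achieves this.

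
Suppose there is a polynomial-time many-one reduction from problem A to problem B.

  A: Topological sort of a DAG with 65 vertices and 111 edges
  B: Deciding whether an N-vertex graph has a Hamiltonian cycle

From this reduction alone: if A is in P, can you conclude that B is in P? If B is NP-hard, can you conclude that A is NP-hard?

A poly-time reduction A <=_p B transfers tractability DOWN (B easy => A easy) and hardness UP (A hard => B hard), not the reverse.
From A in P, the reduction alone does NOT give B in P: any problem in P trivially reduces to SAT, yet SAT is not known to be in P.
From B NP-hard, the reduction alone does NOT give A NP-hard: again, easy problems reduce to hard ones.
(Here in fact A is P and B is NP-complete.)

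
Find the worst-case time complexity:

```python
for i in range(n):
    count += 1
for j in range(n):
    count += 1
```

Time complexity: O(n).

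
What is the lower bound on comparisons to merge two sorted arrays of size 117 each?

To merge two sorted arrays of size 117, we need at least 233 comparisons in the worst case. An adversary can force every element to be compared.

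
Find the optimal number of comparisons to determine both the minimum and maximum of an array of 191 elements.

Naive approach: 380 comparisons (190 for max + 190 for min).
Optimal: Compare elements in pairs first (floor(n/2) = 95 comparisons), then find max among winners and min among losers (95 comparisons each).
Total: ceil(3n/2) - 2 = 285 comparisons. An adversary argument shows this is also a lower bound.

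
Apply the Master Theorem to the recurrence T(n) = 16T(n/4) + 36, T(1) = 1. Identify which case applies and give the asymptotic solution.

a=16, b=4, f(n)=36.
log_4(16) = 2 > 0.
Since f(n) = O(n^0) is polynomially smaller than n^2, Case 1 applies.
T(n) = Theta(n^2).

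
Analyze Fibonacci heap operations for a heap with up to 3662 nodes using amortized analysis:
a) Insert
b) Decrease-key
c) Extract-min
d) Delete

Fibonacci heaps use lazy consolidation. Potential function Phi = t + 2m (t = number of trees, m = marked nodes).
- Insert: O(1) actual, Delta Phi = +1 (one new tree) => O(1) amortized.
- Decrease-key: with c cascading cuts, actual cost is O(c); Delta Phi <= c - 2(c-1) + 2 = 4 - c (c new trees; >= c-1 marks cleared; <= 1 new mark). Amortized O(c) + (4 - c) = O(1).
- Extract-min: O(D(n) + t) actual; consolidation drops t to <= D(n)+1, so Delta Phi pays for the t term. D(n) = O(log n) for n = 3662 => O(log n) amortized.
- Delete: decrease-key to -inf then extract-min = O(log n).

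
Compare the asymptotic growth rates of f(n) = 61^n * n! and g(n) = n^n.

f(n) = 61^n * n! grows faster: by Stirling n! ~ sqrt(2 pi n)(n/e)^n, so 61^n n! / n^n ~ (61/e)^n sqrt(2 pi n) -> infinity since 61/e > 1.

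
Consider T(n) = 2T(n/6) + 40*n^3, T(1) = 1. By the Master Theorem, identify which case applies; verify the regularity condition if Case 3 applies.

a=2, b=6, f(n)=40*n^3.
log_6(2) = 0.3869 < 3.
f(n) = Omega(n^(0.3869+epsilon)) for some epsilon > 0, so Case 3 is the candidate.
Regularity: a*f(n/b) = 2*40*(n/6)^3 = (2/216)*40*n^3 <= c*f(n) with c = 2/216 < 1. Satisfied.
Case 3: T(n) = Theta(n^3).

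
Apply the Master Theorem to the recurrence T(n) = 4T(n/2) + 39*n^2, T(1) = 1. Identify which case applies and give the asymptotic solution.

a=4, b=2, f(n)=39*n^2.
log_2(4) = 2, so n^(log_b(a)) = n^2.
f(n) = Theta(n^2), so Case 2 applies.
T(n) = Theta(n^2 log n).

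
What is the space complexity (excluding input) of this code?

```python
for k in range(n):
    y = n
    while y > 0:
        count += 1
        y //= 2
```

Space complexity: O(1).
Only a constant amount of auxiliary storage is used; nothing grows with n.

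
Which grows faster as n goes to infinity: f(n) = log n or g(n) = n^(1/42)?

g(n) = n^(1/42) grows faster: any positive power of n dominates log n.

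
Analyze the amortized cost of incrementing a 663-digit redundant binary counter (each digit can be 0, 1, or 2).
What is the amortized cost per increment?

A redundant counter on 663 digits allows digit values 0, 1, 2. Increment adds 1 to the least significant digit and carries any 2 to a 0 plus +1 on the next digit. With potential Phi = (number of 2-digits), each increment does O(1) actual work plus a chain of carries, each of which decreases Phi by 1. Amortized O(1).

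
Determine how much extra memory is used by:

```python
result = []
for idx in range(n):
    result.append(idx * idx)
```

Space complexity: O(n).
Auxiliary storage grows linearly with the input size n in the worst case.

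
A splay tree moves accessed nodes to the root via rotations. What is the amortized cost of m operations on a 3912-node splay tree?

Using a potential function Phi = sum of log(size of subtree) for each node, each splay operation has amortized cost O(log n) where n = 3912. Bad individual operations (O(n)) are offset by decreased potential.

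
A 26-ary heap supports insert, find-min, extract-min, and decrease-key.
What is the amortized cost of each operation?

The 26-ary heap has height O(log_26 n). Insert sifts up: O(log_26 n). Find-min reads the root: O(1). Extract-min sifts down comparing 26 children per level: O(26 * log_26 n). Decrease-key sifts up: O(log_26 n).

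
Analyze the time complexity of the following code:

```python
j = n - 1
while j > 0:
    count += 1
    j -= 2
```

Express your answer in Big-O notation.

Time complexity: O(n).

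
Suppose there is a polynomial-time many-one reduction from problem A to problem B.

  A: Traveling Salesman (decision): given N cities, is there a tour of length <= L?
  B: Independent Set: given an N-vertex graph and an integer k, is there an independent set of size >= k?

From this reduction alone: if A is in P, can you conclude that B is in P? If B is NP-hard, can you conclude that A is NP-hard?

A poly-time reduction A <=_p B transfers tractability DOWN (B easy => A easy) and hardness UP (A hard => B hard), not the reverse.
From A in P, the reduction alone does NOT give B in P: any problem in P trivially reduces to SAT, yet SAT is not known to be in P.
From B NP-hard, the reduction alone does NOT give A NP-hard: again, easy problems reduce to hard ones.
(Here in fact A is NP-complete and B is NP-complete.)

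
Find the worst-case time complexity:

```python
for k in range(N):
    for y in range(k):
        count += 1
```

Time complexity: O(n^2).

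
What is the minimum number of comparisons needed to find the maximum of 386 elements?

Finding the maximum requires 385 comparisons. Each comparison eliminates exactly one candidate. With 386 candidates, we need 385 eliminations.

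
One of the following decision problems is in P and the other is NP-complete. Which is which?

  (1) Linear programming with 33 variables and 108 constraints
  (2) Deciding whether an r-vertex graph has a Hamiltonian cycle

(1) is P: the ellipsoid and interior-point methods run in polynomial time.
(2) is NP-complete: one of Karp's 21 NP-complete problems.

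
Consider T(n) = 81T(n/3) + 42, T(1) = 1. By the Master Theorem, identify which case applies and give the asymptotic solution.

a=81, b=3, f(n)=42.
log_3(81) = 4 > 0.
Since f(n) = O(n^0) is polynomially smaller than n^4, Case 1 applies.
T(n) = Theta(n^4).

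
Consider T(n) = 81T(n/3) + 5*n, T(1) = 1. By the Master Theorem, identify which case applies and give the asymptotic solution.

a=81, b=3, f(n)=5*n.
log_3(81) = 4 > 1.
Since f(n) = O(n^1) is polynomially smaller than n^4, Case 1 applies.
T(n) = Theta(n^4).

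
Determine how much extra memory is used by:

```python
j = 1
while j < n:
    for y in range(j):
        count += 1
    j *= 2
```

Space complexity: O(1).
Only a constant amount of auxiliary storage is used; nothing grows with n.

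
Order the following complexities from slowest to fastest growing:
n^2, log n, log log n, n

Ordered by growth rate: log log n < log n < n < n^2.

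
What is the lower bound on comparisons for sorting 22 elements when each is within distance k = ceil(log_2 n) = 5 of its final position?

Partition the 22 positions into floor(n/k) blocks of k = 5 consecutive positions; any permutation within a block keeps every element within k of its final position, so there are at least (k!)^(n/k) distinguishable inputs. Lower bound: log_2((k!)^(n/k)) = (n/k) * log_2(k!) = Theta(n log k); with k = ceil(log_2 n), this is Omega(n log log n).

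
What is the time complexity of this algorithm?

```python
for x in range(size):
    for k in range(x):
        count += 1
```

Time complexity: O(n^2).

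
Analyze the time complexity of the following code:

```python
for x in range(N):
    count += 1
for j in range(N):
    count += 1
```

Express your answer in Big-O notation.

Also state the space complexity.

Time complexity: O(n).
Space complexity: O(1).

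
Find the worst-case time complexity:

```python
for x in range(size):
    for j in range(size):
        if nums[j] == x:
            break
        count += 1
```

Time complexity: O(n^2).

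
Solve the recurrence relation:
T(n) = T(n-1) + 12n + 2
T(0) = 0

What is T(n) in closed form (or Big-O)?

Dominant term in sum is 12*sum(i, i=1..n) = 12*n*(n+1)/2 = O(n^2).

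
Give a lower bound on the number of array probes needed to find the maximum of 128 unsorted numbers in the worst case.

Adversary: any unprobed cell could hold a value larger than everything seen so far. If fewer than 128 cells are probed, the adversary places the max in an unprobed cell. So all 128 cells must be examined; together with 128-1 comparisons this is tight.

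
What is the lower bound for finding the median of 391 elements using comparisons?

To find the median of 391 elements, every element must be compared at least once, so the lower bound is Omega(n). The BFPRT algorithm achieves O(n), making this tight.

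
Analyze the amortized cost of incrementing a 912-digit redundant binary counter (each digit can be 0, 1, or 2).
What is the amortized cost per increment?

A redundant counter on 912 digits allows digit values 0, 1, 2. Increment adds 1 to the least significant digit and carries any 2 to a 0 plus +1 on the next digit. With potential Phi = (number of 2-digits), each increment does O(1) actual work plus a chain of carries, each of which decreases Phi by 1. Amortized O(1).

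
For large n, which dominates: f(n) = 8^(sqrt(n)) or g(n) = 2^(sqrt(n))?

f(n) = 8^(sqrt(n)) grows faster: ratio is (8/2)^(sqrt(n)) -> infinity since 8/2 > 1.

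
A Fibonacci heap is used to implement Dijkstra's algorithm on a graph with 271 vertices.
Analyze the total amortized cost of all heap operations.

Dijkstra performs 271 insert, 271 extract-min, and at most E decrease-key operations. With Fibonacci heap: insert O(1) amortized, extract-min O(log n) amortized, decrease-key O(1) amortized. Total with n = 271: O(n * 1 + n * log n + E * 1) = O(n log n + E).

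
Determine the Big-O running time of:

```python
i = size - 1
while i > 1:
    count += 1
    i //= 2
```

Time complexity: O(log n).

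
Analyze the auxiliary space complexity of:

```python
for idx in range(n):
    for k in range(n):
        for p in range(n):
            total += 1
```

Space complexity: O(1).
Only a constant amount of auxiliary storage is used; nothing grows with n.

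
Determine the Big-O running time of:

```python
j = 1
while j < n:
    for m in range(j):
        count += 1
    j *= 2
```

Time complexity: O(n).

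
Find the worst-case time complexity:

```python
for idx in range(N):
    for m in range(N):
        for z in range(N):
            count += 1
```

Time complexity: O(n^3).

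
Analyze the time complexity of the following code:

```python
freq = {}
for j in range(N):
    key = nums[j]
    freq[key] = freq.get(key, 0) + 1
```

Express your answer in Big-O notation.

Time complexity: O(n).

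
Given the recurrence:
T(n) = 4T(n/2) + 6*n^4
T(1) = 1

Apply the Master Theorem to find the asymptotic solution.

a=4, b=2, f(n)=6*n^4. log_2(4) = 2 < 4. Case 3: T(n) = O(n^4).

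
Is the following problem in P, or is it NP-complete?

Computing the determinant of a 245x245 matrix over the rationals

This problem is in P: Gaussian elimination runs in O(n^3).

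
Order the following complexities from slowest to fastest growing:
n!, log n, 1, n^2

Ordered by growth rate: 1 < log n < n^2 < n!.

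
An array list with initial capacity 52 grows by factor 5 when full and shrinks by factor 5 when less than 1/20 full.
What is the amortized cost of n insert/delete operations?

Using potential function Phi = |5*size - capacity|. Resizing costs are offset by potential release. Amortized O(1) per operation.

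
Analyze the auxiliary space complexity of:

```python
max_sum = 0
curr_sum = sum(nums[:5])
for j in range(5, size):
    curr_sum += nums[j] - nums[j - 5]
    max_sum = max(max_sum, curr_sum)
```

Space complexity: O(1).
Only a constant amount of auxiliary storage is used; nothing grows with n.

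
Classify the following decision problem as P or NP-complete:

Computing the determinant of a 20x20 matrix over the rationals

This problem is in P: Gaussian elimination runs in O(n^3).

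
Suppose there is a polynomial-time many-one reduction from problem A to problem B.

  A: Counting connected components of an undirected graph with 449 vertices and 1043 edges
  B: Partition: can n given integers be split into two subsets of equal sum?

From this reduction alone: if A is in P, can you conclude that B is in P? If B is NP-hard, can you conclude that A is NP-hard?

A poly-time reduction A <=_p B transfers tractability DOWN (B easy => A easy) and hardness UP (A hard => B hard), not the reverse.
From A in P, the reduction alone does NOT give B in P: any problem in P trivially reduces to SAT, yet SAT is not known to be in P.
From B NP-hard, the reduction alone does NOT give A NP-hard: again, easy problems reduce to hard ones.
(Here in fact A is P and B is NP-complete.)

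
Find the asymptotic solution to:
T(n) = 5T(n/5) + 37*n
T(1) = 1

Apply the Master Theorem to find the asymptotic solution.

a=5, b=5, f(n)=37*n. log_5(5) = 1. Case 2: T(n) = O(n log n).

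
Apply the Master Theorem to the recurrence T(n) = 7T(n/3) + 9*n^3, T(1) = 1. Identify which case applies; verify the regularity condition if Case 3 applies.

a=7, b=3, f(n)=9*n^3.
log_3(7) = 1.771 < 3.
f(n) = Omega(n^(1.771+epsilon)) for some epsilon > 0, so Case 3 is the candidate.
Regularity: a*f(n/b) = 7*9*(n/3)^3 = (7/27)*9*n^3 <= c*f(n) with c = 7/27 < 1. Satisfied.
Case 3: T(n) = Theta(n^3).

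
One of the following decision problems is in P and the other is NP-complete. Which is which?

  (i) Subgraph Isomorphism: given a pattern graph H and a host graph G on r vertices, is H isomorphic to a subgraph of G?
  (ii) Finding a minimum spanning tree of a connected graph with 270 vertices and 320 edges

(i) is NP-complete: generalizes Clique and Hamiltonian Path (pattern size is part of the input).
(ii) is P: Kruskal's / Prim's algorithms run in polynomial time.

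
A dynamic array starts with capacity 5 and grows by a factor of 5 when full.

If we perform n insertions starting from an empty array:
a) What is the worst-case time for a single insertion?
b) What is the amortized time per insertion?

(a) Worst-case single insertion: O(n) -- when the array is full at capacity c, the resize copies all c elements, and c can be Theta(n).
(b) Resizes happen at sizes 5, 25, 125, ... Total copy cost for n insertions: 5 + 25 + ... = O(n) (geometric series with ratio 1/5). Amortized cost per insertion: O(n)/n = O(1).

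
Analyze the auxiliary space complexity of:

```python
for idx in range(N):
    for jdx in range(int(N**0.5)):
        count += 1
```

Space complexity: O(1).
Only a constant amount of auxiliary storage is used; nothing grows with n.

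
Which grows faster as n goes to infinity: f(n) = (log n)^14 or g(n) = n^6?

g(n) = n^6 grows faster: any positive polynomial dominates any polylog.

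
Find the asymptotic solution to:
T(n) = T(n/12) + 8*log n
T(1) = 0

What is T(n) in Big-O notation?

Each of the log_12(n) levels adds O(log n). T(n) = O(log^2 n).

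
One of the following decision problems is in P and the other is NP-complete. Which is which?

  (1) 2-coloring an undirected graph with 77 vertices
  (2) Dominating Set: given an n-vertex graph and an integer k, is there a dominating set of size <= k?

(1) is P: 2-coloring is bipartiteness testing via BFS, O(V+E).
(2) is NP-complete: reduces from Set Cover (with k part of the input).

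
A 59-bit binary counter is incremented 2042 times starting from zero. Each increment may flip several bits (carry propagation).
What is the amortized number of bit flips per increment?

Bit i flips on every 2^i-th increment, so over 2042 increments bit i flips floor(2042/2^i) times. Summing over i: total flips < 2 * 2042. Amortized: < 2 = O(1) per increment.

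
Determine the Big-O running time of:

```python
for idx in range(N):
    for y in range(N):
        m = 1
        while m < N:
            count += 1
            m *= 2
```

Time complexity: O(n^2 log n).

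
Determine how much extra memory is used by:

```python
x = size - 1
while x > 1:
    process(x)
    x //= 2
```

Space complexity: O(1).
Only a constant amount of auxiliary storage is used; nothing grows with n.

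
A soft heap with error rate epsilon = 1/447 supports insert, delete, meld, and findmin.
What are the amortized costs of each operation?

Soft heaps (Chazelle) allow up to an epsilon = 1/447 fraction of elements to have corrupted (raised) keys. Insert is O(log(1/epsilon)) = O(log 447) amortized -- the structure maintains heap-ordered binary trees of rank bounded by O(log(1/epsilon)). Meld concatenates root lists: O(1) amortized. Delete and findmin are O(1) amortized.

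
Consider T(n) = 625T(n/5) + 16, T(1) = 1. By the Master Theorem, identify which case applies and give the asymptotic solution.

a=625, b=5, f(n)=16.
log_5(625) = 4 > 0.
Since f(n) = O(n^0) is polynomially smaller than n^4, Case 1 applies.
T(n) = Theta(n^4).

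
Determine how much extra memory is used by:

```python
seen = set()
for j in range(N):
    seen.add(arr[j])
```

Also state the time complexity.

Space complexity: O(n).
Auxiliary storage grows linearly with the input size n in the worst case.
Time complexity: O(n).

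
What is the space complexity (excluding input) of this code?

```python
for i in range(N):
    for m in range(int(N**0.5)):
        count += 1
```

Space complexity: O(1).
Only a constant amount of auxiliary storage is used; nothing grows with n.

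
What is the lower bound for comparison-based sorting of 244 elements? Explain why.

A comparison-based sorting algorithm corresponds to a decision tree. With 244! possible permutations, the tree has 244! leaves. The height is at least log_2(244!) = Omega(n log n) by Stirling's approximation.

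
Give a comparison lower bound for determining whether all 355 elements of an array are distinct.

In the algebraic decision-tree model, the YES region for element distinctness on 355 elements has 355! connected components (one per ordering). Ben-Or's theorem then gives a lower bound of Omega(log(n!)) = Omega(n log n).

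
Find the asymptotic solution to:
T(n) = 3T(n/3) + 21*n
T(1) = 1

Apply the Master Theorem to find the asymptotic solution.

a=3, b=3, f(n)=21*n. log_3(3) = 1. Case 2: T(n) = O(n log n).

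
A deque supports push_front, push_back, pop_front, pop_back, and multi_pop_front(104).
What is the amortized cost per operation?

Assign 2 credits to each push operation. A pop uses 1 saved credit. multi_pop_front(104) uses up to 104 saved credits from previous pushes. Credits never go negative. Amortized cost is O(1).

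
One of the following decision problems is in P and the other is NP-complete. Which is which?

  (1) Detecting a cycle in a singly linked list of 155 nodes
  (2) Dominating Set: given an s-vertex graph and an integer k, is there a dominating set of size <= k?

(1) is P: Floyd's tortoise-and-hare runs in O(n) time, O(1) space.
(2) is NP-complete: reduces from Set Cover (with k part of the input).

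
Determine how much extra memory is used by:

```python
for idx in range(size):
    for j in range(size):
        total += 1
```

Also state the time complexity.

Space complexity: O(1).
Only a constant amount of auxiliary storage is used; nothing grows with n.
Time complexity: O(n^2).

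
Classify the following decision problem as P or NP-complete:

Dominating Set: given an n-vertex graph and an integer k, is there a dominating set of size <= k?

This problem is NP-complete: reduces from Set Cover (with k part of the input).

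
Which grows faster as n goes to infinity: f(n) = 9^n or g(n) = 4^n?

f(n) = 9^n grows faster: (9/4)^n -> infinity since 9/4 > 1.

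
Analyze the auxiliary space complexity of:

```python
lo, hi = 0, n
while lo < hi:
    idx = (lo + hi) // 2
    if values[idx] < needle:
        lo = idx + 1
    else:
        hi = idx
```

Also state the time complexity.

Space complexity: O(1).
Only a constant amount of auxiliary storage is used; nothing grows with n.
Time complexity: O(log n).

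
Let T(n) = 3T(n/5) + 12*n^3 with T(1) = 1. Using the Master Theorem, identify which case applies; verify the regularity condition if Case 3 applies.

a=3, b=5, f(n)=12*n^3.
log_5(3) = 0.6826 < 3.
f(n) = Omega(n^(0.6826+epsilon)) for some epsilon > 0, so Case 3 is the candidate.
Regularity: a*f(n/b) = 3*12*(n/5)^3 = (3/125)*12*n^3 <= c*f(n) with c = 3/125 < 1. Satisfied.
Case 3: T(n) = Theta(n^3).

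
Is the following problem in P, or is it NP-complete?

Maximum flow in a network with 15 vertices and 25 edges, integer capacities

This problem is in P: Edmonds-Karp / push-relabel run in polynomial time.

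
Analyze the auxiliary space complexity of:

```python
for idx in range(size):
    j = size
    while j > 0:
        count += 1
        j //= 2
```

Space complexity: O(1).
Only a constant amount of auxiliary storage is used; nothing grows with n.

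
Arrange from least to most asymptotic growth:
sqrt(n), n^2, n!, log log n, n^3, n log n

Ordered by growth rate: log log n < sqrt(n) < n log n < n^2 < n^3 < n!.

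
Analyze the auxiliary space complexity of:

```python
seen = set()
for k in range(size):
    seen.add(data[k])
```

Space complexity: O(n).
Auxiliary storage grows linearly with the input size n in the worst case.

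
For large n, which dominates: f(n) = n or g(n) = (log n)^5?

f(n) = n grows faster: any positive polynomial dominates any polylog.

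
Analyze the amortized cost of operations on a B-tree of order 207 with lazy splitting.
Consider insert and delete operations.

In a B-tree of order 207, a node splits when it has 207 keys. With lazy splitting, we use potential Phi = number of full nodes + number of near-empty nodes. Each split costs O(1) but reduces potential. Between splits, at least 103 insertions must occur in that node. Amortized structural cost is O(1) per operation, plus O(log_207 n) traversal.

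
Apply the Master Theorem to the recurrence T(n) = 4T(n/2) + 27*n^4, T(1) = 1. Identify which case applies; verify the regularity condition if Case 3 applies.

a=4, b=2, f(n)=27*n^4.
log_2(4) = 2 < 4.
f(n) = Omega(n^(2+epsilon)) for some epsilon > 0, so Case 3 is the candidate.
Regularity: a*f(n/b) = 4*27*(n/2)^4 = (4/16)*27*n^4 <= c*f(n) with c = 4/16 < 1. Satisfied.
Case 3: T(n) = Theta(n^4).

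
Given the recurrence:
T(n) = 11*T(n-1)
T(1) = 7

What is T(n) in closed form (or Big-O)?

Each step multiplies by 11. T(n) = T(1)*11^(n-1) = 7*11^(n-1).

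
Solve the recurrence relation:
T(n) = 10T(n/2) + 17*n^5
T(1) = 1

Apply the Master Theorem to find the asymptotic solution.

a=10, b=2, f(n)=17*n^5. log_2(10) = 3.322 < 5. Case 3: T(n) = O(n^5).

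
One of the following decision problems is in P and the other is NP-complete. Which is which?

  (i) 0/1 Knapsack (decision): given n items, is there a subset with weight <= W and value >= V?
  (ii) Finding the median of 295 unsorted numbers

(i) is NP-complete: reduces from Subset Sum.
(ii) is P: linear-time selection (median-of-medians) runs in O(n).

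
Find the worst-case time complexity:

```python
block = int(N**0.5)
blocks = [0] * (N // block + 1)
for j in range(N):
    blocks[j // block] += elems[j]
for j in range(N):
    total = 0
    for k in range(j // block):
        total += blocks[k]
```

Time complexity: O(n * sqrt(n)).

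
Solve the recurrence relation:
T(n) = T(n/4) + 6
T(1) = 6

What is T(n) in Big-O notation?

Each step divides n by 4 and adds 6. After log_4(n) steps, T(n) = O(log n).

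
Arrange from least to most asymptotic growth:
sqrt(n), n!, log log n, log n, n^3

Ordered by growth rate: log log n < log n < sqrt(n) < n^3 < n!.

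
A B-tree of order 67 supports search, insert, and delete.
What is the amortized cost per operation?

B-tree of order 67 has height O(log_67 n). Each operation traverses the tree height. Splits during insert and merges during delete are O(1) each and occur at most once per level. Total cost per operation: O(log_67 n).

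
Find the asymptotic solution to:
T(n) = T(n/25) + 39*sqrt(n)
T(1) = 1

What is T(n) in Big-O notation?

Each level contributes sqrt(n/25^k). Geometric series with ratio 1/sqrt(25) < 1 sums to O(sqrt(n)).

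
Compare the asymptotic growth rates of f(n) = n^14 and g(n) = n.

f(n) = n^14 grows faster: n^14/n = n^13 -> infinity.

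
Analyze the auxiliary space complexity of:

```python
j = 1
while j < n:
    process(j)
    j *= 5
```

Space complexity: O(1).
Only a constant amount of auxiliary storage is used; nothing grows with n.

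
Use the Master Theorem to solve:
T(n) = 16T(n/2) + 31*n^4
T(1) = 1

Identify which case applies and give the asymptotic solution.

a=16, b=2, f(n)=31*n^4.
log_2(16) = 4, so n^(log_b(a)) = n^4.
f(n) = Theta(n^4), so Case 2 applies.
T(n) = Theta(n^4 log n).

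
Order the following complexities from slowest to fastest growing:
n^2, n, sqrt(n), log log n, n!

Ordered by growth rate: log log n < sqrt(n) < n < n^2 < n!.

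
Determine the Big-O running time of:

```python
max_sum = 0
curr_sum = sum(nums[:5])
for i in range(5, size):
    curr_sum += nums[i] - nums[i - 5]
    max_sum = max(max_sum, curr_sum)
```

Time complexity: O(n).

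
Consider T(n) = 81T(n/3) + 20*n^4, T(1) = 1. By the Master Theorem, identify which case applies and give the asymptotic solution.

a=81, b=3, f(n)=20*n^4.
log_3(81) = 4, so n^(log_b(a)) = n^4.
f(n) = Theta(n^4), so Case 2 applies.
T(n) = Theta(n^4 log n).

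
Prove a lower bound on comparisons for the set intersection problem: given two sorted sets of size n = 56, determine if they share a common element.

For two sorted arrays of size n = 56, any correct algorithm must examine Omega(n) elements. If fewer are examined, an adversary places a common element in an unexamined gap. A merge-based scan achieves O(n), so the bound is tight.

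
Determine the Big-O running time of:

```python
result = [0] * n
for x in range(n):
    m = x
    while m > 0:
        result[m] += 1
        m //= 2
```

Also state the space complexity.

Time complexity: O(n log n).
Space complexity: O(n).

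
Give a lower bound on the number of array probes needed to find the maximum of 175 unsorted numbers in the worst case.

Adversary: any unprobed cell could hold a value larger than everything seen so far. If fewer than 175 cells are probed, the adversary places the max in an unprobed cell. So all 175 cells must be examined; together with 175-1 comparisons this is tight.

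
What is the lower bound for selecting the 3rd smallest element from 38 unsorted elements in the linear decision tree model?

Selecting the 3rd smallest of 38 elements requires Omega(n) comparisons. Every element must be compared at least once. The BFPRT algorithm achieves O(n), making this tight.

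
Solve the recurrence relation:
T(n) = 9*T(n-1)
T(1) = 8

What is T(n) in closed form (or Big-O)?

Each step multiplies by 9. T(n) = T(1)*9^(n-1) = 8*9^(n-1).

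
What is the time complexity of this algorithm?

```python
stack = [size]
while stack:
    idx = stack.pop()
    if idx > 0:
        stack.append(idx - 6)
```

Time complexity: O(n).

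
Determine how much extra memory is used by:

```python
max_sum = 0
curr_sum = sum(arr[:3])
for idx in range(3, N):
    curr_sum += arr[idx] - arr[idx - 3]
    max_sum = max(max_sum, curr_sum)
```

Space complexity: O(1).
Only a constant amount of auxiliary storage is used; nothing grows with n.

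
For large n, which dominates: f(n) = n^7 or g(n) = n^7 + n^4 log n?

f(n) = n^7 and g(n) = n^7 + n^4 log n are Theta of each other: the lower-order n^4 log n term is o(n^7); both are Theta(n^7).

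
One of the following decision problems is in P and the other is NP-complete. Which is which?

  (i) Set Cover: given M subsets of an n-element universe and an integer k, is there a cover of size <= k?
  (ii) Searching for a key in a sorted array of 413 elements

(i) is NP-complete: one of Karp's 21 NP-complete problems (with k part of the input).
(ii) is P: binary search runs in O(log n).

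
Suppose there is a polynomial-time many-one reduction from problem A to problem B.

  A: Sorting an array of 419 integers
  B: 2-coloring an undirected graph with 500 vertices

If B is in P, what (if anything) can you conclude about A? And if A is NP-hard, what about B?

A poly-time reduction A <=_p B means any A-instance can be transformed to a B-instance in poly time.
If B is in P: compose the reduction with B's poly-time algorithm to solve A in poly time, so A is in P.
If A is NP-hard: every NP problem reduces to A, which reduces to B; composing reductions, every NP problem reduces to B, so B is NP-hard.
(Here in fact A is P and B is P.)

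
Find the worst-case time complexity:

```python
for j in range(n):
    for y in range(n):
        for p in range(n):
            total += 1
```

Time complexity: O(n^3).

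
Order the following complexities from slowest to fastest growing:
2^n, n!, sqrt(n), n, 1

Ordered by growth rate: 1 < sqrt(n) < n < 2^n < n!.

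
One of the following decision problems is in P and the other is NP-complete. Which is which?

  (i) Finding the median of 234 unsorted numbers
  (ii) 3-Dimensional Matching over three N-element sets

(i) is P: linear-time selection (median-of-medians) runs in O(n).
(ii) is NP-complete: one of Karp's 21 NP-complete problems.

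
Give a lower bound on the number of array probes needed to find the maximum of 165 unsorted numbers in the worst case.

Adversary: any unprobed cell could hold a value larger than everything seen so far. If fewer than 165 cells are probed, the adversary places the max in an unprobed cell. So all 165 cells must be examined; together with 165-1 comparisons this is tight.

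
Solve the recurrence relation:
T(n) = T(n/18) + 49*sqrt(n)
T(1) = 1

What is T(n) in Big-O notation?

Each level contributes sqrt(n/18^k). Geometric series with ratio 1/sqrt(18) < 1 sums to O(sqrt(n)).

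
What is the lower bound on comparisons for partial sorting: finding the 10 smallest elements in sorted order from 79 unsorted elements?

Finding 10 smallest of 79 in sorted order: Omega(79) to identify the 10 smallest, plus Omega(10 log 10) to sort them. Total: Omega(n + k log k).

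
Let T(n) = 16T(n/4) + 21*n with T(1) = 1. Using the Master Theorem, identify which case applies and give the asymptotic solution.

a=16, b=4, f(n)=21*n.
log_4(16) = 2 > 1.
Since f(n) = O(n^1) is polynomially smaller than n^2, Case 1 applies.
T(n) = Theta(n^2).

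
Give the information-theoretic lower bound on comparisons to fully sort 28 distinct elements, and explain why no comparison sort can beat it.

A comparison sort is a binary decision tree whose leaves are the 28! = 304888344611713860501504000000 possible output permutations. A binary tree with L leaves has height >= ceil(log_2(L)). So any comparison sort needs >= ceil(log_2(28!)) = 98 comparisons in the worst case.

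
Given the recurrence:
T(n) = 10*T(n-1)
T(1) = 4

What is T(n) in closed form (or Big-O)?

Each step multiplies by 10. T(n) = T(1)*10^(n-1) = 4*10^(n-1).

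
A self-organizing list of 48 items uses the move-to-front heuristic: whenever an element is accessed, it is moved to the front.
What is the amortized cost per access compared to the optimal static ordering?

With potential Phi = number of inversions between the MTF list and the optimal static list (at most C(48,2)), each access has amortized cost at most 2 * (cost under optimal static ordering). This is the move-to-front 2-competitiveness result.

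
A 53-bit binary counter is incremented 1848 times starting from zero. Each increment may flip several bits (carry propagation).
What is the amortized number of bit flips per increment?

Bit i flips on every 2^i-th increment, so over 1848 increments bit i flips floor(1848/2^i) times. Summing over i: total flips < 2 * 1848. Amortized: < 2 = O(1) per increment.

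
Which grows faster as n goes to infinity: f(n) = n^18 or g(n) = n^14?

f(n) = n^18 grows faster: n^18/n^14 = n^4 -> infinity.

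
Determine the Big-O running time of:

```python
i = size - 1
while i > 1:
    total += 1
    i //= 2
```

Time complexity: O(log n).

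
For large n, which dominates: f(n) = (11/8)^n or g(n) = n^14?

f(n) = (11/8)^n grows faster: (11/8)^n is exponential with base 11/8 > 1, dominating every polynomial.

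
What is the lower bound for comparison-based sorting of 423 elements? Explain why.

A comparison-based sorting algorithm corresponds to a decision tree. With 423! possible permutations, the tree has 423! leaves. The height is at least log_2(423!) = Omega(n log n) by Stirling's approximation.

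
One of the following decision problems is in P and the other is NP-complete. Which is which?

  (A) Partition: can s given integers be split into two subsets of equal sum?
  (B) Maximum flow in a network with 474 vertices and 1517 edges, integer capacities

(A) is NP-complete: Subset Sum reduces to it (one of Karp's 21 NP-complete problems).
(B) is P: Edmonds-Karp / push-relabel run in polynomial time.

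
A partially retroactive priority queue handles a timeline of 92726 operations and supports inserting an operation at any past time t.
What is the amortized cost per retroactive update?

Partially retroactive priority queues (Demaine-Iacono-Langerman) allow updates at past times with queries only at the present. With a balanced BST over the m = 92726 timeline events tracking bridges, each retroactive insert or delete is O(log m) amortized.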